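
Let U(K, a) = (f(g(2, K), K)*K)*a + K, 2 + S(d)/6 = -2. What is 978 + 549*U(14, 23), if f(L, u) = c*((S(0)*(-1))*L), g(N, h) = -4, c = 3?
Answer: -50903400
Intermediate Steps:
S(d) = -24 (S(d) = -12 + 6*(-2) = -12 - 12 = -24)
f(L, u) = 72*L (f(L, u) = 3*((-24*(-1))*L) = 3*(24*L) = 72*L)
U(K, a) = K - 288*K*a (U(K, a) = ((72*(-4))*K)*a + K = (-288*K)*a + K = -288*K*a + K = K - 288*K*a)
978 + 549*U(14, 23) = 978 + 549*(14*(1 - 288*23)) = 978 + 549*(14*(1 - 6624)) = 978 + 549*(14*(-6623)) = 978 + 549*(-92722) = 978 - 50904378 = -50903400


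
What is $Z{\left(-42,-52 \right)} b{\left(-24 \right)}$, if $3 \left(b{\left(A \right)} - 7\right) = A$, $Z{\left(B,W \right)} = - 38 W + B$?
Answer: $-1934$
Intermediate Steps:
$Z{\left(B,W \right)} = B - 38 W$
$b{\left(A \right)} = 7 + \frac{A}{3}$
$Z{\left(-42,-52 \right)} b{\left(-24 \right)} = \left(-42 - -1976\right) \left(7 + \frac{1}{3} \left(-24\right)\right) = \left(-42 + 1976\right) \left(7 - 8\right) = 1934 \left(-1\right) = -1934$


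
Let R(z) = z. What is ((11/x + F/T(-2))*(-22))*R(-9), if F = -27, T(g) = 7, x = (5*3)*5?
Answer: -128568/175 ≈ -734.67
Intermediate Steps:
x = 75 (x = 15*5 = 75)
((11/x + F/T(-2))*(-22))*R(-9) = ((11/75 - 27/7)*(-22))*(-9) = -1948/525*(-22)*(-9) = (42856/525)*(-9) = -128568/175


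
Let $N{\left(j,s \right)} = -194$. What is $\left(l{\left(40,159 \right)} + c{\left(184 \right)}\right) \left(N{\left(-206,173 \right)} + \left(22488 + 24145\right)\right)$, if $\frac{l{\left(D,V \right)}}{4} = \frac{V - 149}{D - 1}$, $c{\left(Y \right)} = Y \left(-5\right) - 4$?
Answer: $- \frac{1671618244}{39} \approx -4.2862 \cdot 10^{7}$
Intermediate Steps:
$c{\left(Y \right)} = -4 - 5 Y$ ($c{\left(Y \right)} = - 5 Y - 4 = -4 - 5 Y$)
$l{\left(D,V \right)} = \frac{4 \left(-149 + V\right)}{-1 + D}$ ($l{\left(D,V \right)} = 4 \frac{V - 149}{D - 1} = 4 \frac{-149 + V}{-1 + D} = \frac{4 \left(-149 + V\right)}{-1 + D}$)
$\left(l{\left(40,159 \right)} + c{\left(184 \right)}\right) \left(N{\left(-206,173 \right)} + \left(22488 + 24145\right)\right) = \left(\frac{4 \left(-149 + 159\right)}{-1 + 40} - 924\right) \left(-194 + \left(22488 + 24145\right)\right) = \left(4 \cdot \frac{1}{39} \cdot 10 - 924\right) \left(-194 + 46633\right) = \left(4 \cdot \frac{1}{39} \cdot 10 - 924\right) 46439 = \left(\frac{40}{39} - 924\right) 46439 = \left(- \frac{35996}{39}\right) 46439 = - \frac{1671618244}{39}$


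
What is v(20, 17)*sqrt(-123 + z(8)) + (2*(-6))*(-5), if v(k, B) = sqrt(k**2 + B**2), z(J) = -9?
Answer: 60 + 2*I*sqrt(22737) ≈ 60.0 + 301.58*I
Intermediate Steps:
v(k, B) = sqrt(B**2 + k**2)
v(20, 17)*sqrt(-123 + z(8)) + (2*(-6))*(-5) = sqrt(17**2 + 20**2)*sqrt(-123 - 9) + (2*(-6))*(-5) = sqrt(289 + 400)*sqrt(-132) - 12*(-5) = sqrt(689)*(2*I*sqrt(33)) + 60 = 2*I*sqrt(22737) + 60 = 60 + 2*I*sqrt(22737)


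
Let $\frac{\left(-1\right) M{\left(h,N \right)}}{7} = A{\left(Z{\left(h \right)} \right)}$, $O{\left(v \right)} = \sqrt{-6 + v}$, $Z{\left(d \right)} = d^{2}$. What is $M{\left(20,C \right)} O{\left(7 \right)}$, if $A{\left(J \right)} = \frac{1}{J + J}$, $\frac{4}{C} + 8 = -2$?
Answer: $- \frac{7}{800} \approx -0.00875$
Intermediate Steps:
$C = - \frac{2}{5}$ ($C = \frac{4}{-8 - 2} = \frac{4}{-10} = 4 \left(- \frac{1}{10}\right) = - \frac{2}{5} \approx -0.4$)
$A{\left(J \right)} = \frac{1}{2 J}$
$M{\left(h,N \right)} = - \frac{7}{2 h^{2}}$ ($M{\left(h,N \right)} = - 7 \frac{1}{2 h^{2}} = - \frac{7}{2 h^{2}}$)
$M{\left(20,C \right)} O{\left(7 \right)} = - \frac{7}{2 \cdot 400} \sqrt{-6 + 7} = \left(- \frac{7}{2}\right) \frac{1}{400} \sqrt{1} = \left(- \frac{7}{800}\right) 1 = - \frac{7}{800}$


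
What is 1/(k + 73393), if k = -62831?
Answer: 1/10562 ≈ 9.4679e-5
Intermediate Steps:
1/(k + 73393) = 1/(-62831 + 73393) = 1/10562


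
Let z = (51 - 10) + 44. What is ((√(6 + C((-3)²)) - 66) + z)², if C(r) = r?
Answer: (19 + √15)² ≈ 523.17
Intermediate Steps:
z = 85 (z = 41 + 44 = 85)
((√(6 + C((-3)²)) - 66) + z)² = ((√(6 + (-3)²) - 66) + 85)² = ((√(6 + 9) - 66) + 85)² = ((√15 - 66) + 85)² = ((-66 + √15) + 85)² = (19 + √15)²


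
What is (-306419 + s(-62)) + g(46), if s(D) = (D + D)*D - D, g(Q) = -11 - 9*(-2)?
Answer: -298662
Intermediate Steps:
g(Q) = 7 (g(Q) = -11 + 18 = 7)
s(D) = -D + 2*D² (s(D) = (2*D)*D - D = 2*D² - D = -D + 2*D²)
(-306419 + s(-62)) + g(46) = (-306419 - 62*(-1 + 2*(-62))) + 7 = (-306419 - 62*(-1 - 124)) + 7 = (-306419 - 62*(-125)) + 7 = (-306419 + 7750) + 7 = -298669 + 7 = -298662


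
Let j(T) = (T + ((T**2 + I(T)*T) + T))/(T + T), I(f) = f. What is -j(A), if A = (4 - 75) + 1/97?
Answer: 6789/97 ≈ 69.990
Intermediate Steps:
A = -6886/97 (A = -71 + 1/97 = -6886/97 ≈ -70.990)
j(T) = (2*T + 2*T**2)/(2*T) (j(T) = (T + ((T**2 + T*T) + T))/(T + T) = (T + ((T**2 + T**2) + T))/((2*T)) = (T + (2*T**2 + T))*(1/(2*T)) = (T + (T + 2*T**2))*(1/(2*T)) = (2*T + 2*T**2)*(1/(2*T)) = (2*T + 2*T**2)/(2*T))
-j(A) = -(1 - 6886/97) = -1*(-6789/97) = 6789/97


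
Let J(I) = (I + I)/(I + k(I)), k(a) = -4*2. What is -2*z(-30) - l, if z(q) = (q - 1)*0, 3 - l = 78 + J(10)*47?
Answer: 545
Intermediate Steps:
k(a) = -8
J(I) = 2*I/(-8 + I) (J(I) = (I + I)/(I - 8) = (2*I)/(-8 + I) = 2*I/(-8 + I))
l = -545 (l = 3 - (78 + (2*10/(-8 + 10))*47) = 3 - (78 + (2*10/2)*47) = 3 - (78 + (2*10*(½))*47) = 3 - (78 + 10*47) = 3 - (78 + 470) = 3 - 1*548 = 3 - 548 = -545)
z(q) = 0 (z(q) = (-1 + q)*0 = 0)
-2*z(-30) - l = -2*0 - 1*(-545) = 0 + 545 = 545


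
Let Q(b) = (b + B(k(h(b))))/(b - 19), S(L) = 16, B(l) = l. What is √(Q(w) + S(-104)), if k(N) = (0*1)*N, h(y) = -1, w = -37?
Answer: √13062/28 ≈ 4.0818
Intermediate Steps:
k(N) = 0 (k(N) = 0*N = 0)
Q(b) = b/(-19 + b) (Q(b) = (b + 0)/(b - 19) = b/(-19 + b))
√(Q(w) + S(-104)) = √(-37/(-19 - 37) + 16) = √(-37/(-56) + 16) = √(-37*(-1/56) + 16) = √(37/56 + 16) = √(933/56) = √13062/28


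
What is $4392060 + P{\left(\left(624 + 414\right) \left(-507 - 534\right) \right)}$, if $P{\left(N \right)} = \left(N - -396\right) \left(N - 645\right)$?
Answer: $1167878786946$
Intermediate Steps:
$P{\left(N \right)} = \left(-645 + N\right) \left(396 + N\right)$ ($P{\left(N \right)} = \left(N + 396\right) \left(-645 + N\right) = \left(396 + N\right) \left(-645 + N\right) = \left(-645 + N\right) \left(396 + N\right)$)
$4392060 + P{\left(\left(624 + 414\right) \left(-507 - 534\right) \right)} = 4392060 - \left(255420 - \left(-507 - 534\right)^{2} \left(624 + 414\right)^{2} + 249 \left(624 + 414\right) \left(-507 - 534\right)\right) = 4392060 - \left(255420 - 1167605591364 + 249 \cdot 1038 \left(-1041\right)\right) = 4392060 - \left(-268803522 - 1167605591364\right) = 4392060 + \left(-255420 + 1167605591364 + 269058942\right) = 4392060 + 1167874394886 = 1167878786946$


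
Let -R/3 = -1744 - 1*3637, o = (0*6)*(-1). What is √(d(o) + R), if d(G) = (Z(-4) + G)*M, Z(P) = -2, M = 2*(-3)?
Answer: 3*√1795 ≈ 127.10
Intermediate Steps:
M = -6
o = 0 (o = 0*(-1) = 0)
d(G) = 12 - 6*G (d(G) = (-2 + G)*(-6) = 12 - 6*G)
R = 16143 (R = -3*(-1744 - 1*3637) = -3*(-1744 - 3637) = -3*(-5381) = 16143)
√(d(o) + R) = √((12 - 6*0) + 16143) = √((12 + 0) + 16143) = √(12 + 16143) = √16155 = 3*√1795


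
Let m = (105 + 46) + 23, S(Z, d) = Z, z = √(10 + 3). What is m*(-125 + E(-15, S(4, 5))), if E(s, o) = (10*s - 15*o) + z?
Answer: -58290 + 174*√13 ≈ -57663.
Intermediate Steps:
z = √13 ≈ 3.6056
E(s, o) = √13 - 15*o + 10*s (E(s, o) = (10*s - 15*o) + √13 = (-15*o + 10*s) + √13 = √13 - 15*o + 10*s)
m = 174 (m = 151 + 23 = 174)
m*(-125 + E(-15, S(4, 5))) = 174*(-125 + (√13 - 15*4 + 10*(-15))) = 174*(-125 + (√13 - 60 - 150)) = 174*(-125 + (-210 + √13)) = 174*(-335 + √13) = -58290 + 174*√13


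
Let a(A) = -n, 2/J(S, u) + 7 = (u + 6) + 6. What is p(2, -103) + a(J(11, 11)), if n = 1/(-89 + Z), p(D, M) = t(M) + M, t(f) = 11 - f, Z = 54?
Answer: 386/35 ≈ 11.029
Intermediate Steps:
J(S, u) = 2/(5 + u) (J(S, u) = 2/(-7 + ((u + 6) + 6)) = 2/(-7 + ((6 + u) + 6)) = 2/(-7 + (12 + u)) = 2/(5 + u))
p(D, M) = 11 (p(D, M) = (11 - M) + M = 11)
n = -1/35 (n = 1/(-89 + 54) = 1/(-35) = -1/35 ≈ -0.028571)
a(A) = 1/35 (a(A) = -1*(-1/35) = 1/35)
p(2, -103) + a(J(11, 11)) = 11 + 1/35 = 386/35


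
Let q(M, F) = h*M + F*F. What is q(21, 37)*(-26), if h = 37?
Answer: -55796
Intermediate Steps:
q(M, F) = F² + 37*M (q(M, F) = 37*M + F*F = 37*M + F² = F² + 37*M)
q(21, 37)*(-26) = (37² + 37*21)*(-26) = (1369 + 777)*(-26) = 2146*(-26) = -55796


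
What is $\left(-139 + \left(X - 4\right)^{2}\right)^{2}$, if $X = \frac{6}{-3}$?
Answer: $10609$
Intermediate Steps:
$X = -2$ ($X = 6 \left(- \frac{1}{3}\right) = -2$)
$\left(-139 + \left(X - 4\right)^{2}\right)^{2} = \left(-139 + \left(-2 - 4\right)^{2}\right)^{2} = \left(-139 + \left(-6\right)^{2}\right)^{2} = \left(-139 + 36\right)^{2} = \left(-103\right)^{2} = 10609$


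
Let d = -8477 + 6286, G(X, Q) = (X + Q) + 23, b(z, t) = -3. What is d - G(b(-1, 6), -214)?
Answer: -1997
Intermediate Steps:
G(X, Q) = 23 + Q + X (G(X, Q) = (Q + X) + 23 = 23 + Q + X)
d = -2191
d - G(b(-1, 6), -214) = -2191 - (23 - 214 - 3) = -2191 - 1*(-194) = -2191 + 194 = -1997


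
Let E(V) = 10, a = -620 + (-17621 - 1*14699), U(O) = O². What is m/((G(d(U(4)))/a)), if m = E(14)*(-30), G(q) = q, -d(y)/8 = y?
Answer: -617625/8 ≈ -77203.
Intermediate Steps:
d(y) = -8*y
a = -32940 (a = -620 + (-17621 - 14699) = -620 - 32320 = -32940)
m = -300 (m = 10*(-30) = -300)
m/((G(d(U(4)))/a)) = -300/(-8*4²/(-32940)) = -300/(-8*16*(-1/32940)) = -300/((-128*(-1/32940))) = -300/32/8235 = -300*8235/32 = -617625/8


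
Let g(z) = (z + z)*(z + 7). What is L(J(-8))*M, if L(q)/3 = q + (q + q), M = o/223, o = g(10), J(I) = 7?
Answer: 21420/223 ≈ 96.054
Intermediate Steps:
g(z) = 2*z*(7 + z) (g(z) = (2*z)*(7 + z) = 2*z*(7 + z))
o = 340 (o = 2*10*(7 + 10) = 2*10*17 = 340)
M = 340/223 ≈ 1.5247
L(q) = 9*q (L(q) = 3*(q + (q + q)) = 3*(q + 2*q) = 3*(3*q) = 9*q)
L(J(-8))*M = (9*7)*(340/223) = 63*(340/223) = 21420/223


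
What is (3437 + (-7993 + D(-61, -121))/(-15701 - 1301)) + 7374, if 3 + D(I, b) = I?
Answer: 183816679/17002 ≈ 10811.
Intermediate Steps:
D(I, b) = -3 + I
(3437 + (-7993 + D(-61, -121))/(-15701 - 1301)) + 7374 = (3437 + (-7993 + (-3 - 61))/(-15701 - 1301)) + 7374 = (3437 + (-7993 - 64)/(-17002)) + 7374 = (3437 - 8057*(-1/17002)) + 7374 = (3437 + 8057/17002) + 7374 = 58443931/17002 + 7374 = 183816679/17002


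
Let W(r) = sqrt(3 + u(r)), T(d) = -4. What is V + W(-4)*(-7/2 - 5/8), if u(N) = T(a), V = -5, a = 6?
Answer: -5 - 33*I/8 ≈ -5.0 - 4.125*I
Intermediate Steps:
u(N) = -4
W(r) = I (W(r) = sqrt(3 - 4) = sqrt(-1) = I)
V + W(-4)*(-7/2 - 5/8) = -5 + I*(-7/2 - 5/8) = -5 + I*(-33/8) = -5 - 33*I/8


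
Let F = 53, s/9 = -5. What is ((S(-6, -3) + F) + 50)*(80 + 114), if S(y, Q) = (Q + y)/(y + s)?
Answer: 340276/17 ≈ 20016.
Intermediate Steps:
s = -45 (s = 9*(-5) = -45)
S(y, Q) = (Q + y)/(-45 + y) (S(y, Q) = (Q + y)/(y - 45) = (Q + y)/(-45 + y))
((S(-6, -3) + F) + 50)*(80 + 114) = (((-3 - 6)/(-45 - 6) + 53) + 50)*(80 + 114) = ((-9/(-51) + 53) + 50)*194 = ((-1/51*(-9) + 53) + 50)*194 = ((3/17 + 53) + 50)*194 = (904/17 + 50)*194 = (1754/17)*194 = 340276/17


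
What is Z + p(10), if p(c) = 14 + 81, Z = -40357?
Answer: -40262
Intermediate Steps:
p(c) = 95
Z + p(10) = -40357 + 95 = -40262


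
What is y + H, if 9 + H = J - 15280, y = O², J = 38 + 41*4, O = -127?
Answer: 1042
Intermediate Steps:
J = 202 (J = 38 + 164 = 202)
y = 16129 (y = (-127)² = 16129)
H = -15087 (H = -9 + (202 - 15280) = -9 - 15078 = -15087)
y + H = 16129 - 15087 = 1042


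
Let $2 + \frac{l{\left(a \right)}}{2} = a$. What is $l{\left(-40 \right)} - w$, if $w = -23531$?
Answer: $23447$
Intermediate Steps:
$l{\left(a \right)} = -4 + 2 a$
$l{\left(-40 \right)} - w = \left(-4 + 2 \left(-40\right)\right) - -23531 = \left(-4 - 80\right) + 23531 = -84 + 23531 = 23447$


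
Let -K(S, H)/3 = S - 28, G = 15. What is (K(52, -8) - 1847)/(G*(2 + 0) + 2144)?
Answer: -1919/2174 ≈ -0.88270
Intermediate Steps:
K(S, H) = 84 - 3*S (K(S, H) = -3*(S - 28) = -3*(-28 + S) = 84 - 3*S)
(K(52, -8) - 1847)/(G*(2 + 0) + 2144) = ((84 - 3*52) - 1847)/(15*(2 + 0) + 2144) = ((84 - 156) - 1847)/(15*2 + 2144) = (-72 - 1847)/(30 + 2144) = -1919/2174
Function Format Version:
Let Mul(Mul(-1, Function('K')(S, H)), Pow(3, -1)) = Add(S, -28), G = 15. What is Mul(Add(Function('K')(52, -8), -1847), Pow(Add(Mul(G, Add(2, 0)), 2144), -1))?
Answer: Rational(-1919, 2174) ≈ -0.88270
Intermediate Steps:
Function('K')(S, H) = Add(84, Mul(-3, S)) (Function('K')(S, H) = Mul(-3, Add(S, -28)) = Mul(-3, Add(-28, S)) = Add(84, Mul(-3, S)))
Mul(Add(Function('K')(52, -8), -1847), Pow(Add(Mul(G, Add(2, 0)), 2144), -1)) = Mul(Add(Add(84, Mul(-3, 52)), -1847), Pow(Add(Mul(15, Add(2, 0)), 2144), -1)) = Mul(Add(Add(84, -156), -1847), Pow(Add(Mul(15, 2), 2144), -1)) = Mul(Add(-72, -1847), Pow(Add(30, 2144), -1)) = Mul(-1919, Pow(2174, -1)) = Mul(-1919, Rational(1, 2174)) = Rational(-1919, 2174)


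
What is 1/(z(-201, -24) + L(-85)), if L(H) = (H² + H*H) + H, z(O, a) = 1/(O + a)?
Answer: 225/3232124 ≈ 6.9614e-5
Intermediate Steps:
L(H) = H + 2*H² (L(H) = (H² + H²) + H = 2*H² + H = H + 2*H²)
1/(z(-201, -24) + L(-85)) = 1/(1/(-201 - 24) - 85*(1 + 2*(-85))) = 1/(1/(-225) - 85*(1 - 170)) = 1/(-1/225 - 85*(-169)) = 1/(-1/225 + 14365) = 1/(3232124/225) = 225/3232124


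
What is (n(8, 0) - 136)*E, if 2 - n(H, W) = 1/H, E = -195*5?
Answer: 1046175/8 ≈ 1.3077e+5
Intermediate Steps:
E = -975
n(H, W) = 2 - 1/H
(n(8, 0) - 136)*E = ((2 - 1/8) - 136)*(-975) = ((2 - 1*⅛) - 136)*(-975) = ((2 - ⅛) - 136)*(-975) = (15/8 - 136)*(-975) = -1073/8*(-975) = 1046175/8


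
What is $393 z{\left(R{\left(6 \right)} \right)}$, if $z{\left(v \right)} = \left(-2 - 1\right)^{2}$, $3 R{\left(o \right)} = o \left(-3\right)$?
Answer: $3537$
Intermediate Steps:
$R{\left(o \right)} = - o$ ($R{\left(o \right)} = \frac{o \left(-3\right)}{3} = \frac{\left(-3\right) o}{3} = - o$)
$z{\left(v \right)} = 9$ ($z{\left(v \right)} = \left(-3\right)^{2} = 9$)
$393 z{\left(R{\left(6 \right)} \right)} = 393 \cdot 9 = 3537$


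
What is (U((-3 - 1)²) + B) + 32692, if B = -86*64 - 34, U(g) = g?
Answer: 27170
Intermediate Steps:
B = -5538 (B = -5504 - 34 = -5538)
(U((-3 - 1)²) + B) + 32692 = ((-3 - 1)² - 5538) + 32692 = ((-4)² - 5538) + 32692 = (16 - 5538) + 32692 = -5522 + 32692 = 27170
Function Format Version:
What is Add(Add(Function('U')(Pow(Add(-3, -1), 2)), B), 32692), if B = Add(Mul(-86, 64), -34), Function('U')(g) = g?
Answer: 27170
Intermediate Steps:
B = -5538 (B = Add(-5504, -34) = -5538)
Add(Add(Function('U')(Pow(Add(-3, -1), 2)), B), 32692) = Add(Add(Pow(Add(-3, -1), 2), -5538), 32692) = Add(Add(Pow(-4, 2), -5538), 32692) = Add(Add(16, -5538), 32692) = Add(-5522, 32692) = 27170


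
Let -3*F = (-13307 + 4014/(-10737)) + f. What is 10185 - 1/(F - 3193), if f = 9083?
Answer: 65062486344/6388069 ≈ 10185.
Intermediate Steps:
F = 5039678/3579 (F = -((-13307 + 4014/(-10737)) + 9083)/3 = -((-13307 + 4014*(-1/10737)) + 9083)/3 = -((-13307 - 446/1193) + 9083)/3 = -(-15875697/1193 + 9083)/3 = -⅓*(-5039678/1193) = 5039678/3579 ≈ 1408.1)
10185 - 1/(F - 3193) = 10185 - 1/(5039678/3579 - 3193) = 10185 - 1/(-6388069/3579) = 10185 - 1*(-3579/6388069) = 10185 + 3579/6388069 = 65062486344/6388069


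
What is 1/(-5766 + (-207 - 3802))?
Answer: -1/9775 ≈ -0.00010230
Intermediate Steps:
1/(-5766 + (-207 - 3802)) = 1/(-5766 - 4009) = 1/(-9775) = -1/9775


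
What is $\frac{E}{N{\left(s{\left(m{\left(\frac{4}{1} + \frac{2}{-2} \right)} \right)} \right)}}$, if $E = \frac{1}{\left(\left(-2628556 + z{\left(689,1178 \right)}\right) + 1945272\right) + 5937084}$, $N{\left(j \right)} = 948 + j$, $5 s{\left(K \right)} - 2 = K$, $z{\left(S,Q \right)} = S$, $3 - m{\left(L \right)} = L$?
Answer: $\frac{5}{24916786838} \approx 2.0067 \cdot 10^{-10}$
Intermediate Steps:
$m{\left(L \right)} = 3 - L$
$s{\left(K \right)} = \frac{2}{5} + \frac{K}{5}$
$E = \frac{1}{5254489}$ ($E = \frac{1}{\left(\left(-2628556 + 689\right) + 1945272\right) + 5937084} = \frac{1}{\left(-2627867 + 1945272\right) + 5937084} = \frac{1}{-682595 + 5937084} = \frac{1}{5254489} \approx 1.9031 \cdot 10^{-7}$)
$\frac{E}{N{\left(s{\left(m{\left(\frac{4}{1} + \frac{2}{-2} \right)} \right)} \right)}} = \frac{1}{5254489 \left(948 + \left(\frac{2}{5} + \frac{3 - \left(\frac{4}{1} + \frac{2}{-2}\right)}{5}\right)\right)} = \frac{1}{5254489 \left(948 + \left(\frac{2}{5} + \frac{3 - \left(4 \cdot 1 + 2 \left(- \frac{1}{2}\right)\right)}{5}\right)\right)} = \frac{1}{5254489 \left(948 + \left(\frac{2}{5} + \frac{3 - \left(4 - 1\right)}{5}\right)\right)} = \frac{1}{5254489 \left(948 + \left(\frac{2}{5} + \frac{3 - 3}{5}\right)\right)} = \frac{1}{5254489 \left(948 + \left(\frac{2}{5} + \frac{1}{5} \cdot 0\right)\right)} = \frac{1}{5254489 \left(948 + \left(\frac{2}{5} + 0\right)\right)} = \frac{1}{5254489 \left(948 + \frac{2}{5}\right)} = \frac{1}{5254489 \cdot \frac{4742}{5}} = \frac{1}{5254489} \cdot \frac{5}{4742} = \frac{5}{24916786838}$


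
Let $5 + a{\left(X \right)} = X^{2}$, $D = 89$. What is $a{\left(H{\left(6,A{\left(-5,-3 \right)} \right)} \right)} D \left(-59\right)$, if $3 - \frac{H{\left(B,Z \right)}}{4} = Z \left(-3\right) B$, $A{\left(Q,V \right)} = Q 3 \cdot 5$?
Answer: $-152439360289$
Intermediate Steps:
$A{\left(Q,V \right)} = 15 Q$ ($A{\left(Q,V \right)} = 3 Q 5 = 15 Q$)
$H{\left(B,Z \right)} = 12 + 12 B Z$ ($H{\left(B,Z \right)} = 12 - 4 Z \left(-3\right) B = 12 - 4 - 3 Z B = 12 - 4 \left(- 3 B Z\right) = 12 + 12 B Z$)
$a{\left(X \right)} = -5 + X^{2}$
$a{\left(H{\left(6,A{\left(-5,-3 \right)} \right)} \right)} D \left(-59\right) = \left(-5 + \left(12 + 12 \cdot 6 \cdot 15 \left(-5\right)\right)^{2}\right) 89 \left(-59\right) = \left(-5 + \left(12 + 12 \cdot 6 \left(-75\right)\right)^{2}\right) 89 \left(-59\right) = \left(-5 + \left(12 - 5400\right)^{2}\right) 89 \left(-59\right) = \left(-5 + \left(-5388\right)^{2}\right) 89 \left(-59\right) = \left(-5 + 29030544\right) 89 \left(-59\right) = 29030539 \cdot 89 \left(-59\right) = 2583717971 \left(-59\right) = -152439360289$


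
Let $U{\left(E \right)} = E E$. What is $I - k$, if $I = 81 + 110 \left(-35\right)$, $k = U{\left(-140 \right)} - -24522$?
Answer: $-47891$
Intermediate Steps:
$U{\left(E \right)} = E^{2}$
$k = 44122$ ($k = \left(-140\right)^{2} - -24522 = 19600 + 24522 = 44122$)
$I = -3769$ ($I = 81 - 3850 = -3769$)
$I - k = -3769 - 44122 = -47891$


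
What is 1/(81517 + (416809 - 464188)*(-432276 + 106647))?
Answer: 1/15428057908 ≈ 6.4817e-11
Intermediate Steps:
1/(81517 + (416809 - 464188)*(-432276 + 106647)) = 1/(81517 - 47379*(-325629)) = 1/(81517 + 15427976391) = 1/15428057908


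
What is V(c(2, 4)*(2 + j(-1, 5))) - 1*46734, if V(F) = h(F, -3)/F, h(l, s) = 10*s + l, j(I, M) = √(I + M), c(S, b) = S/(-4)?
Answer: -46718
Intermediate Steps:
c(S, b) = -S/4 (c(S, b) = S*(-¼) = -S/4)
h(l, s) = l + 10*s
V(F) = (-30 + F)/F (V(F) = (F + 10*(-3))/F = (F - 30)/F = (-30 + F)/F)
V(c(2, 4)*(2 + j(-1, 5))) - 1*46734 = (-30 + (-¼*2)*(2 + √(-1 + 5)))/(((-¼*2)*(2 + √(-1 + 5)))) - 1*46734 = (-30 - (2 + √4)/2)/((-(2 + √4)/2)) - 46734 = (-30 - (2 + 2)/2)/((-(2 + 2)/2)) - 46734 = (-30 - ½*4)/((-½*4)) - 46734 = (-30 - 2)/(-2) - 46734 = -½*(-32) - 46734 = 16 - 46734 = -46718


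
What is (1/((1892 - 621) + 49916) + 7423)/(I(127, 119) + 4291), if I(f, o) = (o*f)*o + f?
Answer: 379961102/92283250755 ≈ 0.0041173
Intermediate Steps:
I(f, o) = f + f*o**2 (I(f, o) = (f*o)*o + f = f*o**2 + f = f + f*o**2)
(1/((1892 - 621) + 49916) + 7423)/(I(127, 119) + 4291) = (1/((1892 - 621) + 49916) + 7423)/(127*(1 + 119**2) + 4291) = (1/(1271 + 49916) + 7423)/(127*(1 + 14161) + 4291) = (1/51187 + 7423)/(127*14162 + 4291) = (1/51187 + 7423)/(1798574 + 4291) = (379961102/51187)/1802865 = (379961102/51187)*(1/1802865) = 379961102/92283250755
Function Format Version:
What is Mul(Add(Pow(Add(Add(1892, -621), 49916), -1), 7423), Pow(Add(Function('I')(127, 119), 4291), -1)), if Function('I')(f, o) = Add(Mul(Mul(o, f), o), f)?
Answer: Rational(379961102, 92283250755) ≈ 0.0041173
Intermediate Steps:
Function('I')(f, o) = Add(f, Mul(f, Pow(o, 2))) (Function('I')(f, o) = Add(Mul(Mul(f, o), o), f) = Add(Mul(f, Pow(o, 2)), f) = Add(f, Mul(f, Pow(o, 2))))
Mul(Add(Pow(Add(Add(1892, -621), 49916), -1), 7423), Pow(Add(Function('I')(127, 119), 4291), -1)) = Mul(Add(Pow(Add(Add(1892, -621), 49916), -1), 7423), Pow(Add(Mul(127, Add(1, Pow(119, 2))), 4291), -1)) = Mul(Add(Pow(Add(1271, 49916), -1), 7423), Pow(Add(Mul(127, Add(1, 14161)), 4291), -1)) = Mul(Add(Pow(51187, -1), 7423), Pow(Add(Mul(127, 14162), 4291), -1)) = Mul(Add(Rational(1, 51187), 7423), Pow(Add(1798574, 4291), -1)) = Mul(Rational(379961102, 51187), Pow(1802865, -1)) = Mul(Rational(379961102, 51187), Rational(1, 1802865)) = Rational(379961102, 92283250755)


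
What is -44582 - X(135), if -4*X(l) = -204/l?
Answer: -2006207/45 ≈ -44582.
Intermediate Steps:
X(l) = 51/l (X(l) = -(-51)/l = 51/l)
-44582 - X(135) = -44582 - 51/135 = -44582 - 1*17/45 = -44582 - 17/45 = -2006207/45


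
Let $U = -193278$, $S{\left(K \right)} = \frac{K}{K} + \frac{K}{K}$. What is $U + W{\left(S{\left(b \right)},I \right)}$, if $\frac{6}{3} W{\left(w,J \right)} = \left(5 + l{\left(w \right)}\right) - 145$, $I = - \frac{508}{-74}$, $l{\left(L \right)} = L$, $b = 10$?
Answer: $-193347$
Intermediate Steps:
$S{\left(K \right)} = 2$ ($S{\left(K \right)} = 1 + 1 = 2$)
$I = \frac{254}{37}$ ($I = \left(-508\right) \left(- \frac{1}{74}\right) = \frac{254}{37} \approx 6.8649$)
$W{\left(w,J \right)} = -70 + \frac{w}{2}$ ($W{\left(w,J \right)} = \frac{\left(5 + w\right) - 145}{2} = \frac{-140 + w}{2} = -70 + \frac{w}{2}$)
$U + W{\left(S{\left(b \right)},I \right)} = -193278 + \left(-70 + \frac{1}{2} \cdot 2\right) = -193278 + \left(-70 + 1\right) = -193278 - 69 = -193347$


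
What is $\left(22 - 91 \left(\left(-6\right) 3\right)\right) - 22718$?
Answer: $-21058$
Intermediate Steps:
$\left(22 - 91 \left(\left(-6\right) 3\right)\right) - 22718 = \left(22 - -1638\right) - 22718 = \left(22 + 1638\right) - 22718 = 1660 - 22718 = -21058$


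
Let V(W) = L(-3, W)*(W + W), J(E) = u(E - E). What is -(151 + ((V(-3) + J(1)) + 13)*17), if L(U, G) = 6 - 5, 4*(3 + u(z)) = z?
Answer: -219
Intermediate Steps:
u(z) = -3 + z/4
L(U, G) = 1
J(E) = -3 (J(E) = -3 + (E - E)/4 = -3 + (1/4)*0 = -3 + 0 = -3)
V(W) = 2*W (V(W) = 1*(W + W) = 1*(2*W) = 2*W)
-(151 + ((V(-3) + J(1)) + 13)*17) = -(151 + ((2*(-3) - 3) + 13)*17) = -(151 + ((-6 - 3) + 13)*17) = -(151 + (-9 + 13)*17) = -(151 + 4*17) = -(151 + 68) = -1*219 = -219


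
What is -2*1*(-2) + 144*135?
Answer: 19444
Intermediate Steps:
-2*1*(-2) + 144*135 = -2*(-2) + 19440 = 4 + 19440 = 19444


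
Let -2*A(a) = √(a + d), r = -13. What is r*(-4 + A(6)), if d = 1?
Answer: 52 + 13*√7/2 ≈ 69.197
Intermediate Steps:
A(a) = -√(1 + a)/2 (A(a) = -√(a + 1)/2 = -√(1 + a)/2)
r*(-4 + A(6)) = -13*(-4 - √(1 + 6)/2) = -13*(-4 - √7/2) = 52 + 13*√7/2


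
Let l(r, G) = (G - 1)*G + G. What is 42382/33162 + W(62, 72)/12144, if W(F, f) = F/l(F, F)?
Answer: 5318437943/4161433056 ≈ 1.2780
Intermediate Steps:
l(r, G) = G + G*(-1 + G) (l(r, G) = (-1 + G)*G + G = G*(-1 + G) + G = G + G*(-1 + G))
W(F, f) = 1/F (W(F, f) = F/(F²) = F/F² = 1/F)
42382/33162 + W(62, 72)/12144 = 42382/33162 + 1/(62*12144) = 42382*(1/33162) + (1/62)*(1/12144) = 21191/16581 + 1/752928 = 5318437943/4161433056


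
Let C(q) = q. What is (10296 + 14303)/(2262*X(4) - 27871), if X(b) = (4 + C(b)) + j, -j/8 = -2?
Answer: 24599/26417 ≈ 0.93118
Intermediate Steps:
j = 16 (j = -8*(-2) = 16)
X(b) = 20 + b (X(b) = (4 + b) + 16 = 20 + b)
(10296 + 14303)/(2262*X(4) - 27871) = (10296 + 14303)/(2262*(20 + 4) - 27871) = 24599/(2262*24 - 27871) = 24599/(54288 - 27871) = 24599/26417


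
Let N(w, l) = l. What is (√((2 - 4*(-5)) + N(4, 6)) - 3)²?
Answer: 37 - 12*√7 ≈ 5.2510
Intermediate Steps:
(√((2 - 4*(-5)) + N(4, 6)) - 3)² = (√((2 - 4*(-5)) + 6) - 3)² = (√((2 + 20) + 6) - 3)² = (√(22 + 6) - 3)² = (√28 - 3)² = (2*√7 - 3)² = (-3 + 2*√7)²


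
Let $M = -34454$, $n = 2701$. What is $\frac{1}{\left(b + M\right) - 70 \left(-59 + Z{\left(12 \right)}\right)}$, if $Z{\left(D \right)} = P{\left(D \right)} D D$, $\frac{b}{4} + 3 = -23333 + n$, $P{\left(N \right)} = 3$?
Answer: $- \frac{1}{143104} \approx -6.9879 \cdot 10^{-6}$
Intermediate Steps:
$b = -82540$ ($b = -12 + 4 \left(-23333 + 2701\right) = -12 + 4 \left(-20632\right) = -12 - 82528 = -82540$)
$Z{\left(D \right)} = 3 D^{2}$ ($Z{\left(D \right)} = 3 D D = 3 D^{2}$)
$\frac{1}{\left(b + M\right) - 70 \left(-59 + Z{\left(12 \right)}\right)} = \frac{1}{\left(-82540 - 34454\right) - 70 \left(-59 + 3 \cdot 12^{2}\right)} = \frac{1}{-116994 - 70 \left(-59 + 3 \cdot 144\right)} = \frac{1}{-116994 - 70 \left(-59 + 432\right)} = \frac{1}{-116994 - 26110} = \frac{1}{-143104} = - \frac{1}{143104}$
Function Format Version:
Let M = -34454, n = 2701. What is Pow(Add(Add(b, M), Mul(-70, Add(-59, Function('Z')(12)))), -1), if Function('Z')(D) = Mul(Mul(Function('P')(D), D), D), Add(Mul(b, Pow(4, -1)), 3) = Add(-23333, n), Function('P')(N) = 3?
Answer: Rational(-1, 143104) ≈ -6.9879e-6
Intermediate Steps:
b = -82540 (b = Add(-12, Mul(4, Add(-23333, 2701))) = Add(-12, Mul(4, -20632)) = Add(-12, -82528) = -82540)
Function('Z')(D) = Mul(3, Pow(D, 2)) (Function('Z')(D) = Mul(Mul(3, D), D) = Mul(3, Pow(D, 2)))
Pow(Add(Add(b, M), Mul(-70, Add(-59, Function('Z')(12)))), -1) = Pow(Add(Add(-82540, -34454), Mul(-70, Add(-59, Mul(3, Pow(12, 2))))), -1) = Pow(Add(-116994, Mul(-70, Add(-59, Mul(3, 144)))), -1) = Pow(Add(-116994, Mul(-70, Add(-59, 432))), -1) = Pow(Add(-116994, Mul(-70, 373)), -1) = Pow(Add(-116994, -26110), -1) = Pow(-143104, -1) = Rational(-1, 143104)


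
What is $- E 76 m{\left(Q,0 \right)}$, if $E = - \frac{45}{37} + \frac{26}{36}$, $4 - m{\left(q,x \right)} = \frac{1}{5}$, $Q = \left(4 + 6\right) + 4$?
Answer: $\frac{237538}{1665} \approx 142.67$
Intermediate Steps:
$Q = 14$ ($Q = 10 + 4 = 14$)
$m{\left(q,x \right)} = \frac{19}{5}$ ($m{\left(q,x \right)} = 4 - \frac{1}{5} = \frac{19}{5}$)
$E = - \frac{329}{666}$ ($E = \left(-45\right) \frac{1}{37} + 26 \cdot \frac{1}{36} = - \frac{45}{37} + \frac{13}{18} = - \frac{329}{666} \approx -0.49399$)
$- E 76 m{\left(Q,0 \right)} = - \frac{\left(- \frac{329}{666}\right) 76 \cdot 19}{5} = - \frac{\left(-12502\right) 19}{333 \cdot 5} = \left(-1\right) \left(- \frac{237538}{1665}\right) = \frac{237538}{1665}$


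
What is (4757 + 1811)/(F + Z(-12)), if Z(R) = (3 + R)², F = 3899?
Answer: 1642/995 ≈ 1.6503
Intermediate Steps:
(4757 + 1811)/(F + Z(-12)) = (4757 + 1811)/(3899 + (3 - 12)²) = 6568/(3899 + (-9)²) = 6568/(3899 + 81) = 6568/3980 = 6568*(1/3980) = 1642/995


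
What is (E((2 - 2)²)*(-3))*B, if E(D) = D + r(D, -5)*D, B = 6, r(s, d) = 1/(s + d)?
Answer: 0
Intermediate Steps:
r(s, d) = 1/(d + s)
E(D) = D + D/(-5 + D)
(E((2 - 2)²)*(-3))*B = (((2 - 2)²*(-4 + (2 - 2)²)/(-5 + (2 - 2)²))*(-3))*6 = ((0²*(-4 + 0²)/(-5 + 0²))*(-3))*6 = ((0*(-4 + 0)/(-5 + 0))*(-3))*6 = ((0*(-4)/(-5))*(-3))*6 = ((0*(-⅕)*(-4))*(-3))*6 = (0*(-3))*6 = 0*6 = 0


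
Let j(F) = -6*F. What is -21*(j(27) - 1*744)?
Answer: 19026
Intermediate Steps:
-21*(j(27) - 1*744) = -21*(-6*27 - 1*744) = -21*(-162 - 744) = -21*(-906) = 19026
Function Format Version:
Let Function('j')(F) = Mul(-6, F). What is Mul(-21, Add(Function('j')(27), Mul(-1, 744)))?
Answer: 19026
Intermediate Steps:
Mul(-21, Add(Function('j')(27), Mul(-1, 744))) = Mul(-21, Add(Mul(-6, 27), Mul(-1, 744))) = Mul(-21, Add(-162, -744)) = Mul(-21, -906) = 19026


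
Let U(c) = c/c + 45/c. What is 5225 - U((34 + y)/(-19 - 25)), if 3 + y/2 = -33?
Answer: 98266/19 ≈ 5171.9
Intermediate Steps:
y = -72 (y = -6 + 2*(-33) = -6 - 66 = -72)
U(c) = 1 + 45/c
5225 - U((34 + y)/(-19 - 25)) = 5225 - (45 + (34 - 72)/(-19 - 25))/((34 - 72)/(-19 - 25)) = 5225 - (45 - 38/(-44))/((-38/(-44))) = 5225 - (45 - 38*(-1/44))/((-38*(-1/44))) = 5225 - (45 + 19/22)/19/22 = 5225 - 22*1009/(19*22) = 5225 - 1*1009/19 = 5225 - 1009/19 = 98266/19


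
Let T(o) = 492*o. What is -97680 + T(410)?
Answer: 104040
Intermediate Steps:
-97680 + T(410) = -97680 + 492*410 = -97680 + 201720 = 104040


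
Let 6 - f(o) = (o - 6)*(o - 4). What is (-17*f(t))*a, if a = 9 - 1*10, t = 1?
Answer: -153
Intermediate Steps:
f(o) = 6 - (-6 + o)*(-4 + o) (f(o) = 6 - (o - 6)*(o - 4) = 6 - (-6 + o)*(-4 + o))
a = -1 (a = 9 - 10 = -1)
(-17*f(t))*a = -17*(-18 - 1*1² + 10*1)*(-1) = -17*(-18 - 1*1 + 10)*(-1) = -17*(-18 - 1 + 10)*(-1) = -17*(-9)*(-1) = 153*(-1) = -153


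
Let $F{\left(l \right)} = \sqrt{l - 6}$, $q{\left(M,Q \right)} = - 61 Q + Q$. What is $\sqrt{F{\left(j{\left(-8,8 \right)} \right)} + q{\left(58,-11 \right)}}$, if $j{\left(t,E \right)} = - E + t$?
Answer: $\sqrt{660 + i \sqrt{22}} \approx 25.691 + 0.09129 i$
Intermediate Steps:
$q{\left(M,Q \right)} = - 60 Q$
$j{\left(t,E \right)} = t - E$
$F{\left(l \right)} = \sqrt{-6 + l}$
$\sqrt{F{\left(j{\left(-8,8 \right)} \right)} + q{\left(58,-11 \right)}} = \sqrt{\sqrt{-6 - 16} - -660} = \sqrt{\sqrt{-6 - 16} + 660} = \sqrt{\sqrt{-22} + 660} = \sqrt{i \sqrt{22} + 660} = \sqrt{660 + i \sqrt{22}}$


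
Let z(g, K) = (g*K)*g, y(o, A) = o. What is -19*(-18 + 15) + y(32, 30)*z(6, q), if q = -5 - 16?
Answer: -24135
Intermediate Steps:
q = -21
z(g, K) = K*g² (z(g, K) = (K*g)*g = K*g²)
-19*(-18 + 15) + y(32, 30)*z(6, q) = -19*(-18 + 15) + 32*(-21*6²) = -19*(-3) + 32*(-21*36) = 57 + 32*(-756) = 57 - 24192 = -24135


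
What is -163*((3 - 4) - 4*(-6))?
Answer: -3749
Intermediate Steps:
-163*((3 - 4) - 4*(-6)) = -163*(-1 + 24) = -163*23 = -3749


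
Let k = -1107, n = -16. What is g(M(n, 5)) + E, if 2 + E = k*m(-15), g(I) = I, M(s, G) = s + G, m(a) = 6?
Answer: -6655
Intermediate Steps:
M(s, G) = G + s
E = -6644 (E = -2 - 1107*6 = -2 - 6642 = -6644)
g(M(n, 5)) + E = (5 - 16) - 6644 = -11 - 6644 = -6655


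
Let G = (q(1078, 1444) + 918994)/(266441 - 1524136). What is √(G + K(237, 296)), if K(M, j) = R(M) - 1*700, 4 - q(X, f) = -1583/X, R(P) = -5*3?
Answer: 3*I*√2983315934073713370/193685030 ≈ 26.753*I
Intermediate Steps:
R(P) = -15
q(X, f) = 4 + 1583/X (q(X, f) = 4 - (-1583)/X = 4 + 1583/X)
K(M, j) = -715 (K(M, j) = -15 - 1*700 = -15 - 700 = -715)
G = -990681427/1355795210 (G = ((4 + 1583/1078) + 918994)/(266441 - 1524136) = ((4 + 1583*(1/1078)) + 918994)/(-1257695) = ((4 + 1583/1078) + 918994)*(-1/1257695) = (5895/1078 + 918994)*(-1/1257695) = (990681427/1078)*(-1/1257695) = -990681427/1355795210 ≈ -0.73070)
√(G + K(237, 296)) = √(-990681427/1355795210 - 715) = √(-970384256577/1355795210) = 3*I*√2983315934073713370/193685030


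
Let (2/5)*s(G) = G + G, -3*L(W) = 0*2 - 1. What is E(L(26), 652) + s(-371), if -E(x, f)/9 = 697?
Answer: -8128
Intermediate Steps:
L(W) = ⅓ (L(W) = -(0*2 - 1)/3 = -(0 - 1)/3 = -⅓*(-1) = ⅓)
E(x, f) = -6273 (E(x, f) = -9*697 = -6273)
s(G) = 5*G (s(G) = 5*(G + G)/2 = 5*(2*G)/2 = 5*G)
E(L(26), 652) + s(-371) = -6273 + 5*(-371) = -6273 - 1855 = -8128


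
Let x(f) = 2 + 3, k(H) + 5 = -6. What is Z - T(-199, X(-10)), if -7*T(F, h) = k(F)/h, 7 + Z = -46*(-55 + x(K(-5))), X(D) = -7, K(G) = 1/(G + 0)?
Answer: 112368/49 ≈ 2293.2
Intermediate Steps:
k(H) = -11 (k(H) = -5 - 6 = -11)
K(G) = 1/G
x(f) = 5
Z = 2293 (Z = -7 - 46*(-55 + 5) = -7 - 46*(-50) = -7 + 2300 = 2293)
T(F, h) = 11/(7*h) (T(F, h) = -(-11)/(7*h) = 11/(7*h))
Z - T(-199, X(-10)) = 2293 - 11/(7*(-7)) = 2293 - 11*(-1)/(7*7) = 2293 - 1*(-11/49) = 2293 + 11/49 = 112368/49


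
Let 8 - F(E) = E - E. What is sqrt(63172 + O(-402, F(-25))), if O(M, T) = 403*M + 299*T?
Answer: I*sqrt(96442) ≈ 310.55*I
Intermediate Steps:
F(E) = 8 (F(E) = 8 - (E - E) = 8 - 1*0 = 8 + 0 = 8)
O(M, T) = 299*T + 403*M
sqrt(63172 + O(-402, F(-25))) = sqrt(63172 + (299*8 + 403*(-402))) = sqrt(63172 + (2392 - 162006)) = sqrt(63172 - 159614) = sqrt(-96442) = I*sqrt(96442)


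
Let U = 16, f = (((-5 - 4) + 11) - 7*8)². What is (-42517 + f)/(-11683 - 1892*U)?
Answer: 39601/41955 ≈ 0.94389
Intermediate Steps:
f = 2916 (f = ((-9 + 11) - 56)² = (2 - 56)² = (-54)² = 2916)
(-42517 + f)/(-11683 - 1892*U) = (-42517 + 2916)/(-11683 - 1892*16) = -39601/(-11683 - 30272) = -39601/(-41955) = -39601*(-1/41955) = 39601/41955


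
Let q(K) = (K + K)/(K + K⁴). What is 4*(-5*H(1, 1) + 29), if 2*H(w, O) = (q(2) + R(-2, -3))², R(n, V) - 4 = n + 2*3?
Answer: -45364/81 ≈ -560.05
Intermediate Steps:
R(n, V) = 10 + n (R(n, V) = 4 + (n + 2*3) = 4 + (n + 6) = 4 + (6 + n) = 10 + n)
q(K) = 2*K/(K + K⁴) (q(K) = (2*K)/(K + K⁴) = 2*K/(K + K⁴))
H(w, O) = 2738/81 (H(w, O) = (2/(1 + 2³) + (10 - 2))²/2 = (2/(1 + 8) + 8)²/2 = (2/9 + 8)²/2 = (74/9)²/2 = (½)*(5476/81) = 2738/81)
4*(-5*H(1, 1) + 29) = 4*(-5*2738/81 + 29) = 4*(-13690/81 + 29) = 4*(-11341/81) = -45364/81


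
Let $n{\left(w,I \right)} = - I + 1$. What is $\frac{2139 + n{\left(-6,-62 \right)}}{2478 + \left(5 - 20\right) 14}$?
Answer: $\frac{367}{378} \approx 0.9709$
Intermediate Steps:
$n{\left(w,I \right)} = 1 - I$
$\frac{2139 + n{\left(-6,-62 \right)}}{2478 + \left(5 - 20\right) 14} = \frac{2139 + \left(1 - -62\right)}{2478 + \left(5 - 20\right) 14} = \frac{2139 + \left(1 + 62\right)}{2478 - 210} = \frac{2139 + 63}{2478 - 210} = \frac{2202}{2268} = 2202 \cdot \frac{1}{2268} = \frac{367}{378}$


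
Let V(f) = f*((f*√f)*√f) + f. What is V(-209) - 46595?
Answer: -9176133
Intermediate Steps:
V(f) = f + f³ (V(f) = f*(f^(3/2)*√f) + f = f*f² + f = f³ + f = f + f³)
V(-209) - 46595 = (-209 + (-209)³) - 46595 = (-209 - 9129329) - 46595 = -9129538 - 46595 = -9176133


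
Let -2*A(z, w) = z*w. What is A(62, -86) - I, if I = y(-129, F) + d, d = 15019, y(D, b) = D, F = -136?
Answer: -12224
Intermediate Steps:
I = 14890 (I = -129 + 15019 = 14890)
A(z, w) = -w*z/2 (A(z, w) = -z*w/2 = -w*z/2)
A(62, -86) - I = -1/2*(-86)*62 - 1*14890 = 2666 - 14890 = -12224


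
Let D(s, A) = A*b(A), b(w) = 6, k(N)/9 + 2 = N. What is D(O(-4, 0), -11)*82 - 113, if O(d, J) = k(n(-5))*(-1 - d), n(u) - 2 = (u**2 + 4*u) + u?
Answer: -5525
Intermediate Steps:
n(u) = 2 + u**2 + 5*u (n(u) = 2 + ((u**2 + 4*u) + u) = 2 + (u**2 + 5*u) = 2 + u**2 + 5*u)
k(N) = -18 + 9*N
O(d, J) = 0 (O(d, J) = (-18 + 9*(2 + (-5)**2 + 5*(-5)))*(-1 - d) = (-18 + 9*(2 + 25 - 25))*(-1 - d) = (-18 + 9*2)*(-1 - d) = (-18 + 18)*(-1 - d) = 0*(-1 - d) = 0)
D(s, A) = 6*A (D(s, A) = A*6 = 6*A)
D(O(-4, 0), -11)*82 - 113 = (6*(-11))*82 - 113 = -66*82 - 113 = -5412 - 113 = -5525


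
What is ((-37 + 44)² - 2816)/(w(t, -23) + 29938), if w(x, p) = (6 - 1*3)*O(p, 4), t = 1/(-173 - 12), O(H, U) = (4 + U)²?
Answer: -2767/30130 ≈ -0.091835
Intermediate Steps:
t = -1/185 (t = 1/(-185) = -1/185 ≈ -0.0054054)
w(x, p) = 192 (w(x, p) = (6 - 1*3)*(4 + 4)² = (6 - 3)*8² = 3*64 = 192)
((-37 + 44)² - 2816)/(w(t, -23) + 29938) = ((-37 + 44)² - 2816)/(192 + 29938) = (7² - 2816)/30130 = (49 - 2816)*(1/30130) = -2767*1/30130 = -2767/30130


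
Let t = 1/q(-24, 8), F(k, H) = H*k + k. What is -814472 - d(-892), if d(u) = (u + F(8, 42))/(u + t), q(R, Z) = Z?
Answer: -5811262104/7135 ≈ -8.1447e+5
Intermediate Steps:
F(k, H) = k + H*k
t = ⅛ (t = 1/8 = ⅛ ≈ 0.12500)
d(u) = (344 + u)/(⅛ + u) (d(u) = (u + 8*(1 + 42))/(u + ⅛) = (u + 8*43)/(⅛ + u) = (u + 344)/(⅛ + u) = (344 + u)/(⅛ + u))
-814472 - d(-892) = -814472 - 8*(344 - 892)/(1 + 8*(-892)) = -814472 - 8*(-548)/(1 - 7136) = -814472 - 8*(-548)/(-7135) = -814472 - 8*(-1)*(-548)/7135 = -814472 - 1*4384/7135 = -814472 - 4384/7135 = -5811262104/7135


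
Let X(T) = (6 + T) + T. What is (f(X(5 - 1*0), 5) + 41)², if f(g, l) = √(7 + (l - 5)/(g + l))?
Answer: (41 + √7)² ≈ 1905.0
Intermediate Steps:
X(T) = 6 + 2*T
f(g, l) = √(7 + (-5 + l)/(g + l))
(f(X(5 - 1*0), 5) + 41)² = (√((-5 + 7*(6 + 2*(5 - 1*0)) + 8*5)/((6 + 2*(5 - 1*0)) + 5)) + 41)² = (√((-5 + 7*(6 + 2*(5 + 0)) + 40)/((6 + 2*(5 + 0)) + 5)) + 41)² = (√((-5 + 7*(6 + 2*5) + 40)/((6 + 2*5) + 5)) + 41)² = (√((-5 + 7*(6 + 10) + 40)/((6 + 10) + 5)) + 41)² = (√((-5 + 7*16 + 40)/(16 + 5)) + 41)² = (√((-5 + 112 + 40)/21) + 41)² = (√((1/21)*147) + 41)² = (√7 + 41)² = (41 + √7)²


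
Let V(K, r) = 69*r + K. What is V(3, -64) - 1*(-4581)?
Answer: 168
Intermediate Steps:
V(K, r) = K + 69*r
V(3, -64) - 1*(-4581) = (3 + 69*(-64)) - 1*(-4581) = (3 - 4416) + 4581 = -4413 + 4581 = 168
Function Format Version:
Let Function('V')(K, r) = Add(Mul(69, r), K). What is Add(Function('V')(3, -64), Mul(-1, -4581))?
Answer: 168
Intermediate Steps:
Function('V')(K, r) = Add(K, Mul(69, r))
Add(Function('V')(3, -64), Mul(-1, -4581)) = Add(Add(3, Mul(69, -64)), Mul(-1, -4581)) = Add(Add(3, -4416), 4581) = Add(-4413, 4581) = 168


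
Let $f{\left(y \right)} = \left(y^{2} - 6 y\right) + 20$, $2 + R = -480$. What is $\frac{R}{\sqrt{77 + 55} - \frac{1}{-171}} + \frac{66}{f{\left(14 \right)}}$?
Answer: $\frac{4024655}{7719622} - \frac{28188324 \sqrt{33}}{3859811} \approx -41.431$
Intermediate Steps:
$R = -482$ ($R = -2 - 480 = -482$)
$f{\left(y \right)} = 20 + y^{2} - 6 y$
$\frac{R}{\sqrt{77 + 55} - \frac{1}{-171}} + \frac{66}{f{\left(14 \right)}} = - \frac{482}{\sqrt{77 + 55} - \frac{1}{-171}} + \frac{66}{20 + 14^{2} - 84} = - \frac{482}{\sqrt{132} - - \frac{1}{171}} + \frac{66}{20 + 196 - 84} = - \frac{482}{2 \sqrt{33} + \frac{1}{171}} + \frac{66}{132} = - \frac{482}{\frac{1}{171} + 2 \sqrt{33}} + 66 \cdot \frac{1}{132} = - \frac{482}{\frac{1}{171} + 2 \sqrt{33}} + \frac{1}{2} = \frac{1}{2} - \frac{482}{\frac{1}{171} + 2 \sqrt{33}}$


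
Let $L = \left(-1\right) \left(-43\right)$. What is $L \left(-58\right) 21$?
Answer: $-52374$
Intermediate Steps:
$L = 43$
$L \left(-58\right) 21 = 43 \left(-58\right) 21 = \left(-2494\right) 21 = -52374$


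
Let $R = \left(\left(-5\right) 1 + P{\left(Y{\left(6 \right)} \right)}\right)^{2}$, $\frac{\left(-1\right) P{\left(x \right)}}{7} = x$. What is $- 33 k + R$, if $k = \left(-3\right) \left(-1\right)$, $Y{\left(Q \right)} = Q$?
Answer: $2110$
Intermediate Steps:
$k = 3$
$P{\left(x \right)} = - 7 x$
$R = 2209$ ($R = \left(\left(-5\right) 1 - 42\right)^{2} = \left(-5 - 42\right)^{2} = \left(-47\right)^{2} = 2209$)
$- 33 k + R = \left(-33\right) 3 + 2209 = -99 + 2209 = 2110$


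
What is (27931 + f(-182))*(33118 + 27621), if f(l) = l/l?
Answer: 1696561748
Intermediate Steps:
f(l) = 1
(27931 + f(-182))*(33118 + 27621) = (27931 + 1)*(33118 + 27621) = 27932*60739 = 1696561748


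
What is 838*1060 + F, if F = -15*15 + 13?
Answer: 888068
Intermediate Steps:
F = -212 (F = -225 + 13 = -212)
838*1060 + F = 838*1060 - 212 = 888280 - 212 = 888068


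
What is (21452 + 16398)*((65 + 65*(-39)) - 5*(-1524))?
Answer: 194927500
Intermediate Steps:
(21452 + 16398)*((65 + 65*(-39)) - 5*(-1524)) = 37850*((65 - 2535) + 7620) = 37850*(-2470 + 7620) = 37850*5150 = 194927500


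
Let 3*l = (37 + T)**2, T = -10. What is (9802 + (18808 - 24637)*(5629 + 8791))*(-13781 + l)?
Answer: 1137792789364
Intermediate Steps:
l = 243 (l = (37 - 10)**2/3 = (1/3)*27**2 = (1/3)*729 = 243)
(9802 + (18808 - 24637)*(5629 + 8791))*(-13781 + l) = (9802 + (18808 - 24637)*(5629 + 8791))*(-13781 + 243) = (9802 - 5829*14420)*(-13538) = (9802 - 84054180)*(-13538) = -84044378*(-13538) = 1137792789364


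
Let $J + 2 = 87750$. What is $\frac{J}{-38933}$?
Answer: $- \frac{87748}{38933} \approx -2.2538$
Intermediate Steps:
$J = 87748$ ($J = -2 + 87750 = 87748$)
$\frac{J}{-38933} = \frac{87748}{-38933} = 87748 \left(- \frac{1}{38933}\right) = - \frac{87748}{38933}$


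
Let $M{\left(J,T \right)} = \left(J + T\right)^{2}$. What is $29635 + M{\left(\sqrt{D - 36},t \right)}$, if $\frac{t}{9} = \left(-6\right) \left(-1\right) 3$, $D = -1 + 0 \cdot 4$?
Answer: $55842 + 324 i \sqrt{37} \approx 55842.0 + 1970.8 i$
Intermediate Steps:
$D = -1$ ($D = -1 + 0 = -1$)
$t = 162$ ($t = 9 \left(-6\right) \left(-1\right) 3 = 9 \cdot 6 \cdot 3 = 9 \cdot 18 = 162$)
$29635 + M{\left(\sqrt{D - 36},t \right)} = 29635 + \left(\sqrt{-1 - 36} + 162\right)^{2} = 29635 + \left(\sqrt{-37} + 162\right)^{2} = 29635 + \left(i \sqrt{37} + 162\right)^{2} = 29635 + \left(162 + i \sqrt{37}\right)^{2}$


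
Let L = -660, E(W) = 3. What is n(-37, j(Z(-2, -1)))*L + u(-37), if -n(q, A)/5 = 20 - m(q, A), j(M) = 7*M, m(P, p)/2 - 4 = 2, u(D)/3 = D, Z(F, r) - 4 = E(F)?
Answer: 26289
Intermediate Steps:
Z(F, r) = 7 (Z(F, r) = 4 + 3 = 7)
u(D) = 3*D
m(P, p) = 12 (m(P, p) = 8 + 2*2 = 8 + 4 = 12)
n(q, A) = -40 (n(q, A) = -5*(20 - 1*12) = -5*(20 - 12) = -5*8 = -40)
n(-37, j(Z(-2, -1)))*L + u(-37) = -40*(-660) + 3*(-37) = 26400 - 111 = 26289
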